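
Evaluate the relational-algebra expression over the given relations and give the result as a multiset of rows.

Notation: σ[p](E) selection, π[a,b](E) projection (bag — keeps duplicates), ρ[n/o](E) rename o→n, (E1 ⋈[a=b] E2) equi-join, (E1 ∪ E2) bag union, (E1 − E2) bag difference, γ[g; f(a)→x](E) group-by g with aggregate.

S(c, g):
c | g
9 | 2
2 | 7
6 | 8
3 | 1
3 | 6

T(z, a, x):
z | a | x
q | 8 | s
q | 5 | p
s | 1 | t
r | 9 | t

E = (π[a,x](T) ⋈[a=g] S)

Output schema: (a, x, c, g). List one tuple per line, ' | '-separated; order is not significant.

Row counts bottom-up:
  T → 4
  π[a,x](T) → 4
  S → 5
  (π[a,x](T) ⋈[a=g] S) → 2

== RESULT ==
a | x | c | g
1 | t | 3 | 1
8 | s | 6 | 8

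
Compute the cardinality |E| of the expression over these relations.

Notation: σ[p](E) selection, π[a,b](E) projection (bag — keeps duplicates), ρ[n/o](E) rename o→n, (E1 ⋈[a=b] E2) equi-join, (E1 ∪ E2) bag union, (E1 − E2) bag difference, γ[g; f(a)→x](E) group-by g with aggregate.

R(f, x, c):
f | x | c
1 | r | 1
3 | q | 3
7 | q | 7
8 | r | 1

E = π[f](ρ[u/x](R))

Subexpression sizes:
  R → 4
  ρ[u/x](R) → 4
  π[f](ρ[u/x](R)) → 4

|E| = 4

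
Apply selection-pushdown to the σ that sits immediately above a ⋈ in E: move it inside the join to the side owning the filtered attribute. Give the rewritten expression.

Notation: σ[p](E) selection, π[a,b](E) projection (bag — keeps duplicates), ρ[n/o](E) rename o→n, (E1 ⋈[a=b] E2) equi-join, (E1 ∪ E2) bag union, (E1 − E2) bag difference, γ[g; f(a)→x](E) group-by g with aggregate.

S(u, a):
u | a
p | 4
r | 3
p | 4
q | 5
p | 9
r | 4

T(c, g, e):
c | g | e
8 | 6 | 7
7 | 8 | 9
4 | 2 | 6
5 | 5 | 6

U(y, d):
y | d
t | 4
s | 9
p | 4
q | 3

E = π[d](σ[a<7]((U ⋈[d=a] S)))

σ filters on a, owned by the right side.
E' = π[d]((U ⋈[d=a] σ[a<7](S)))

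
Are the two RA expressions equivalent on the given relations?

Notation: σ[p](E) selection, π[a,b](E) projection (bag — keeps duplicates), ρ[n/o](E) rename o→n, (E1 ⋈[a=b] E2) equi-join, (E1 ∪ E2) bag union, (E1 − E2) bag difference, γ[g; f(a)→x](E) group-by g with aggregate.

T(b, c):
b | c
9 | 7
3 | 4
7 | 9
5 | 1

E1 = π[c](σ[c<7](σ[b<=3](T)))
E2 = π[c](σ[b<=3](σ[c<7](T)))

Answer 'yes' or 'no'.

E1 row counts bottom-up:
  T → 4
  σ[b<=3](T) → 1
  σ[c<7](σ[b<=3](T)) → 1
  π[c](σ[c<7](σ[b<=3](T))) → 1
E2 row counts bottom-up:
  T → 4
  σ[c<7](T) → 2
  σ[b<=3](σ[c<7](T)) → 1
  π[c](σ[b<=3](σ[c<7](T))) → 1

E1 and E2 produce the same multiset:
c
4

yes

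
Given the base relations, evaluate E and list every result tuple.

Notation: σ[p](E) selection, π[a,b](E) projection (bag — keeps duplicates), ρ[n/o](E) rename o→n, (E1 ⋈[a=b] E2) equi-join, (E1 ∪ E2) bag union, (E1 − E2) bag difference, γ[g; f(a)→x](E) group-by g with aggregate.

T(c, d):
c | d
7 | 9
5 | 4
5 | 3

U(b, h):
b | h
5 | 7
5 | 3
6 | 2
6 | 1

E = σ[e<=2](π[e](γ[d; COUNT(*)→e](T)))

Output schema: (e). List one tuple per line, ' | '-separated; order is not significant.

Subexpression sizes:
  T → 3
  γ[d; COUNT(*)→e](T) → 3
  π[e](γ[d; COUNT(*)→e](T)) → 3
  σ[e<=2](π[e](γ[d; COUNT(*)→e](T))) → 3

== RESULT ==
e
1
1
1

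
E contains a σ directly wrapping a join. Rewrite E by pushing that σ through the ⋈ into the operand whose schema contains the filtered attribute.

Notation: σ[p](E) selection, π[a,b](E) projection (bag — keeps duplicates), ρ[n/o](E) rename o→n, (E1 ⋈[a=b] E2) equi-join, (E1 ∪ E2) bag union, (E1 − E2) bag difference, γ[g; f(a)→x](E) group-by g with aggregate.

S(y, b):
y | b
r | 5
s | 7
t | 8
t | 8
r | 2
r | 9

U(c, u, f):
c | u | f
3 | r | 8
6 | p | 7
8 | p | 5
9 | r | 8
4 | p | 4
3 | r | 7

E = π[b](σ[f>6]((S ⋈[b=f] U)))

σ filters on f, owned by the right side.
E' = π[b]((S ⋈[b=f] σ[f>6](U)))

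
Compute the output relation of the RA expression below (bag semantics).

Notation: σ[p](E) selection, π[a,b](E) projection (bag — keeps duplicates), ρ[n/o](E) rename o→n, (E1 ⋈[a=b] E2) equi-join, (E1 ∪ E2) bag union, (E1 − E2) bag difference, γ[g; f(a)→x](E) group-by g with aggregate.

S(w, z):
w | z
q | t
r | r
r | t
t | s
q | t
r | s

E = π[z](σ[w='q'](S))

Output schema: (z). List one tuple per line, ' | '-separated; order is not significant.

Stepwise |·|:
  S → 6
  σ[w='q'](S) → 2
  π[z](σ[w='q'](S)) → 2

== RESULT ==
z
t
t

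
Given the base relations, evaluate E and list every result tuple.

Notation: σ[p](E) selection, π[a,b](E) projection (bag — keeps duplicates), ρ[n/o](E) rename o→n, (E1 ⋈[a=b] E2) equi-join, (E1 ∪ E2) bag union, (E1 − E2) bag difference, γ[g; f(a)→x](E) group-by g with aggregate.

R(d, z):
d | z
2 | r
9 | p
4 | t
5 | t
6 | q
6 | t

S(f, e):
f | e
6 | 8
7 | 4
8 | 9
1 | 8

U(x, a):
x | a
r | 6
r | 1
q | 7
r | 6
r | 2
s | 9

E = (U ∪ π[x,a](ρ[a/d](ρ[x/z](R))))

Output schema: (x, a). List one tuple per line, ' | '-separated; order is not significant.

Subexpression sizes:
  U → 6
  R → 6
  ρ[x/z](R) → 6
  ρ[a/d](ρ[x/z](R)) → 6
  π[x,a](ρ[a/d](ρ[x/z](R))) → 6
  (U ∪ π[x,a](ρ[a/d](ρ[x/z](R)))) → 12

== RESULT ==
x | a
p | 9
q | 6
q | 7
r | 1
r | 2
r | 2
r | 6
r | 6
s | 9
t | 4
t | 5
t | 6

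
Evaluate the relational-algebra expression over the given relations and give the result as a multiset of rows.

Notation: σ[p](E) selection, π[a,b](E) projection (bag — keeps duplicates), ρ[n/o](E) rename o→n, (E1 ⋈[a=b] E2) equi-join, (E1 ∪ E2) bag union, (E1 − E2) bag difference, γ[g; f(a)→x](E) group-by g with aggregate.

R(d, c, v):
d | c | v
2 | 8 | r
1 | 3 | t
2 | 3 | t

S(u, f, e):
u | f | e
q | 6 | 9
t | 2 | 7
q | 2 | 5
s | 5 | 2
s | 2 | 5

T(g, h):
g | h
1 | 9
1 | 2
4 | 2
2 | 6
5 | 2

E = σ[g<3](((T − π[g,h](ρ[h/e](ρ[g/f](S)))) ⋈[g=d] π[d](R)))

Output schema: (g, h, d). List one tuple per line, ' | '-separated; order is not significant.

Subexpression sizes:
  T → 5
  S → 5
  ρ[g/f](S) → 5
  ρ[h/e](ρ[g/f](S)) → 5
  π[g,h](ρ[h/e](ρ[g/f](S))) → 5
  (T − π[g,h](ρ[h/e](ρ[g/f](S)))) → 4
  R → 3
  π[d](R) → 3
  ((T − π[g,h](ρ[h/e](ρ[g/f](S)))) ⋈[g=d] π[d](R)) → 4
  σ[g<3](((T − π[g,h](ρ[h/e](ρ[g/f](S)))) ⋈[g=d] π[d](R))) → 4

== RESULT ==
g | h | d
1 | 2 | 1
1 | 9 | 1
2 | 6 | 2
2 | 6 | 2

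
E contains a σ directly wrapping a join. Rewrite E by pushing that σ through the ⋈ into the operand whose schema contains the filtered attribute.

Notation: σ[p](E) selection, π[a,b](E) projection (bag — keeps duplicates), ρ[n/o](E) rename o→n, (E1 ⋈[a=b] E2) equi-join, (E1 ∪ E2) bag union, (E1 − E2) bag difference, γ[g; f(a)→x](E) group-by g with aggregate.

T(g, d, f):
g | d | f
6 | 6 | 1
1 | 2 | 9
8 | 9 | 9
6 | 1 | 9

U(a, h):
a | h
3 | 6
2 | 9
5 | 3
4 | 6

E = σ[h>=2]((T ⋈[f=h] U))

σ filters on h, owned by the right side.
E' = (T ⋈[f=h] σ[h>=2](U))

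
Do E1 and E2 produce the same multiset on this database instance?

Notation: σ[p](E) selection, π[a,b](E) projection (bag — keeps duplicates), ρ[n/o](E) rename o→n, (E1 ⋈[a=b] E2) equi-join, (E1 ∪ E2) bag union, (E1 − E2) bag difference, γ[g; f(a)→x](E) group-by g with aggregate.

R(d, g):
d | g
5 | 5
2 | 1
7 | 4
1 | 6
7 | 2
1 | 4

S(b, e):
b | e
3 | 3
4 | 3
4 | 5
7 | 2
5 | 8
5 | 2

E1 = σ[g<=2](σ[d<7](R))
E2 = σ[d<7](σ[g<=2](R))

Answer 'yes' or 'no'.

E1 subexpression sizes:
  R → 6
  σ[d<7](R) → 4
  σ[g<=2](σ[d<7](R)) → 1
E2 subexpression sizes:
  R → 6
  σ[g<=2](R) → 2
  σ[d<7](σ[g<=2](R)) → 1

E1 and E2 produce the same multiset:
d | g
2 | 1

yes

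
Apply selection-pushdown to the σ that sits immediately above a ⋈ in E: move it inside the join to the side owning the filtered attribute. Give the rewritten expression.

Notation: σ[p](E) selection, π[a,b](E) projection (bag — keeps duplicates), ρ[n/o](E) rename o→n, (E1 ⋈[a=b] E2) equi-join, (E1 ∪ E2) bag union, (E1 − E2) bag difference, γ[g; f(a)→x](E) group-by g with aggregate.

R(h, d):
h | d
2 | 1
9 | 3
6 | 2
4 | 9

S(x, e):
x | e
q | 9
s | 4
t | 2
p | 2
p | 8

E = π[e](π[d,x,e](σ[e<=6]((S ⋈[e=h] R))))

σ filters on e, owned by the left side.
E' = π[e](π[d,x,e]((σ[e<=6](S) ⋈[e=h] R)))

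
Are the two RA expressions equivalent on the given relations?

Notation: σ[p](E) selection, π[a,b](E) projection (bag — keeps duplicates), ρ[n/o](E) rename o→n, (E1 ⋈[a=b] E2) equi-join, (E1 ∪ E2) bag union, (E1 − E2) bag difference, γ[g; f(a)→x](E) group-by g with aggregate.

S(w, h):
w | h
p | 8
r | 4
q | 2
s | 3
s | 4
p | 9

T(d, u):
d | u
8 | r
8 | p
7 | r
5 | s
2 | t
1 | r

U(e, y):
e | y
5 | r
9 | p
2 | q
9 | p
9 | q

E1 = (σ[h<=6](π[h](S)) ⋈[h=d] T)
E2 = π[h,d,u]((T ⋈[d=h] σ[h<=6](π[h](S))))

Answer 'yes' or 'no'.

E1 per-node cardinality:
  S → 6
  π[h](S) → 6
  σ[h<=6](π[h](S)) → 4
  T → 6
  (σ[h<=6](π[h](S)) ⋈[h=d] T) → 1
E2 per-node cardinality:
  T → 6
  S → 6
  π[h](S) → 6
  σ[h<=6](π[h](S)) → 4
  (T ⋈[d=h] σ[h<=6](π[h](S))) → 1
  π[h,d,u]((T ⋈[d=h] σ[h<=6](π[h](S)))) → 1

E1 and E2 produce the same multiset:
h | d | u
2 | 2 | t

yes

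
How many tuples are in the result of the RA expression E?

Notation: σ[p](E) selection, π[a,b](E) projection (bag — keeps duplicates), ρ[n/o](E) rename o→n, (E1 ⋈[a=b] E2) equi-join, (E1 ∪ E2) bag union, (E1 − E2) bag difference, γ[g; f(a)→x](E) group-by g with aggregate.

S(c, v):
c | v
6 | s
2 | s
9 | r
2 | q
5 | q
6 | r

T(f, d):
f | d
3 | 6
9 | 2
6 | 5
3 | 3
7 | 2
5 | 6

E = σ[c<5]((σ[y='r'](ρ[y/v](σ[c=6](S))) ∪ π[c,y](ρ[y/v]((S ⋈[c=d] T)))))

Per-node cardinality:
  S → 6
  σ[c=6](S) → 2
  ρ[y/v](σ[c=6](S)) → 2
  σ[y='r'](ρ[y/v](σ[c=6](S))) → 1
  S → 6
  T → 6
  (S ⋈[c=d] T) → 9
  ρ[y/v]((S ⋈[c=d] T)) → 9
  π[c,y](ρ[y/v]((S ⋈[c=d] T))) → 9
  (σ[y='r'](ρ[y/v](σ[c=6](S))) ∪ π[c,y](ρ[y/v]((S ⋈[c=d] T)))) → 10
  σ[c<5]((σ[y='r'](ρ[y/v](σ[c=6](S))) ∪ π[c,y](ρ[y/v]((S ⋈[c=d] T))))) → 4

|E| = 4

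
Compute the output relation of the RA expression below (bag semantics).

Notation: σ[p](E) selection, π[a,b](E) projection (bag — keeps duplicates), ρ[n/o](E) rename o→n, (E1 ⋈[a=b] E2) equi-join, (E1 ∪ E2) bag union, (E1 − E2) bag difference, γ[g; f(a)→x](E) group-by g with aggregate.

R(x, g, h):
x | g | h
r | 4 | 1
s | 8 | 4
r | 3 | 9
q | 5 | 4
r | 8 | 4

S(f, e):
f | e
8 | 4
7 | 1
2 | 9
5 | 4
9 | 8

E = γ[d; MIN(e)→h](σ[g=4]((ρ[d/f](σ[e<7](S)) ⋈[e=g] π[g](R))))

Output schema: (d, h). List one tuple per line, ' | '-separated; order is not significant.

Row counts bottom-up:
  S → 5
  σ[e<7](S) → 3
  ρ[d/f](σ[e<7](S)) → 3
  R → 5
  π[g](R) → 5
  (ρ[d/f](σ[e<7](S)) ⋈[e=g] π[g](R)) → 2
  σ[g=4]((ρ[d/f](σ[e<7](S)) ⋈[e=g] π[g](R))) → 2
  γ[d; MIN(e)→h](σ[g=4]((ρ[d/f](σ[e<7](S)) ⋈[e=g] π[g](R)))) → 2

== RESULT ==
d | h
5 | 4
8 | 4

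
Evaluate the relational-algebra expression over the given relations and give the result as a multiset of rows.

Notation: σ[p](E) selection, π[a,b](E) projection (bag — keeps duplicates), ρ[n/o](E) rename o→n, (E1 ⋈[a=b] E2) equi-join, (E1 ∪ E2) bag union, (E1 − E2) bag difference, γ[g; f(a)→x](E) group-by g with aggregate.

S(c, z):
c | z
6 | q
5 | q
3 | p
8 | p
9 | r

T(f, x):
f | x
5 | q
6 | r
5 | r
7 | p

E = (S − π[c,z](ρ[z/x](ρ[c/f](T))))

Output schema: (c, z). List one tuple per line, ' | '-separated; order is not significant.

Stepwise |·|:
  S → 5
  T → 4
  ρ[c/f](T) → 4
  ρ[z/x](ρ[c/f](T)) → 4
  π[c,z](ρ[z/x](ρ[c/f](T))) → 4
  (S − π[c,z](ρ[z/x](ρ[c/f](T)))) → 4

== RESULT ==
c | z
3 | p
6 | q
8 | p
9 | r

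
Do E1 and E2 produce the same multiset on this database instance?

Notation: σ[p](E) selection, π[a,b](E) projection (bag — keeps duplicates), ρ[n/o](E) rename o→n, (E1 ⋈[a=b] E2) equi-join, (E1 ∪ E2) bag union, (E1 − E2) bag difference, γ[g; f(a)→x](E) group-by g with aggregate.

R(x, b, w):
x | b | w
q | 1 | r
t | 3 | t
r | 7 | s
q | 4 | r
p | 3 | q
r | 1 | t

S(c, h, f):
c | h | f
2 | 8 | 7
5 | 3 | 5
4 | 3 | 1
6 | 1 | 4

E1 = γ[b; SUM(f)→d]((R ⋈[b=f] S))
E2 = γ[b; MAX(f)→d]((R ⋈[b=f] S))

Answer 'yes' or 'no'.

E1 subexpression sizes:
  R → 6
  S → 4
  (R ⋈[b=f] S) → 4
  γ[b; SUM(f)→d]((R ⋈[b=f] S)) → 3
E2 subexpression sizes:
  R → 6
  S → 4
  (R ⋈[b=f] S) → 4
  γ[b; MAX(f)→d]((R ⋈[b=f] S)) → 3

E1 result:
b | d
1 | 2
4 | 4
7 | 7
E2 result:
b | d
1 | 1
4 | 4
7 | 7
Witness: (1, 2) appears 1× in E1 but 0× in E2.

no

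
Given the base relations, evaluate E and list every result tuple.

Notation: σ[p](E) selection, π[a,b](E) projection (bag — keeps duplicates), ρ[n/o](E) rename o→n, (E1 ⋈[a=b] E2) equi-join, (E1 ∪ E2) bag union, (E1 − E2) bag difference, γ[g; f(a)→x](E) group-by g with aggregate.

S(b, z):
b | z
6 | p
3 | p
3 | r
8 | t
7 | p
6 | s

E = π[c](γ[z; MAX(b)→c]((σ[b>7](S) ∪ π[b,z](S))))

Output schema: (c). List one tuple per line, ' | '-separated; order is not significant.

Stepwise |·|:
  S → 6
  σ[b>7](S) → 1
  S → 6
  π[b,z](S) → 6
  (σ[b>7](S) ∪ π[b,z](S)) → 7
  γ[z; MAX(b)→c]((σ[b>7](S) ∪ π[b,z](S))) → 4
  π[c](γ[z; MAX(b)→c]((σ[b>7](S) ∪ π[b,z](S)))) → 4

== RESULT ==
c
3
6
7
8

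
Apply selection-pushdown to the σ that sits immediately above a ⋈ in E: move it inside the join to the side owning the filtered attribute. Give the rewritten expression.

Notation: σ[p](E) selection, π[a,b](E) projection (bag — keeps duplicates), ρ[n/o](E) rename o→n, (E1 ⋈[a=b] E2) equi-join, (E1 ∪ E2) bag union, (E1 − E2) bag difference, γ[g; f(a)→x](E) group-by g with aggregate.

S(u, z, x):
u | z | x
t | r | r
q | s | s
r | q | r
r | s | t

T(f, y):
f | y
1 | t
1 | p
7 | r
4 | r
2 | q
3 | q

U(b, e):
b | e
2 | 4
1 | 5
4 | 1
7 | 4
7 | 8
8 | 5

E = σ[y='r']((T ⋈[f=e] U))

σ filters on y, owned by the left side.
E' = (σ[y='r'](T) ⋈[f=e] U)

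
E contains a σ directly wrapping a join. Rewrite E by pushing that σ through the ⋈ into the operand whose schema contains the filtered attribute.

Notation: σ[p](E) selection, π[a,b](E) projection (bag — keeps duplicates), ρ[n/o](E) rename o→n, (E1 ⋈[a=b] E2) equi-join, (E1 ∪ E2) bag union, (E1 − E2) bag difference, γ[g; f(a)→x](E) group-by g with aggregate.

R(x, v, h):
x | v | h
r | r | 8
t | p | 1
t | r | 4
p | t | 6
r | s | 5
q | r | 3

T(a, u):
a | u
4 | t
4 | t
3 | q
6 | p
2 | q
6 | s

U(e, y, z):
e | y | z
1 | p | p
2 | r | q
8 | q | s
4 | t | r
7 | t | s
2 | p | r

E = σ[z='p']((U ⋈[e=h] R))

σ filters on z, owned by the left side.
E' = (σ[z='p'](U) ⋈[e=h] R)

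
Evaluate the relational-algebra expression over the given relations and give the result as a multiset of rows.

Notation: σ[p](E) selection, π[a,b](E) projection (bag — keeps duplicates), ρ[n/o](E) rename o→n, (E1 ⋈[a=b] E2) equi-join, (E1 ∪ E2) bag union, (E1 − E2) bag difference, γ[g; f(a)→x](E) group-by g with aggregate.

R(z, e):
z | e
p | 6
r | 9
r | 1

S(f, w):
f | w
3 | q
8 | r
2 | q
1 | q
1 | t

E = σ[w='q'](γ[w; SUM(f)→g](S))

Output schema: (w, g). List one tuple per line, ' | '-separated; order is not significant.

Row counts bottom-up:
  S → 5
  γ[w; SUM(f)→g](S) → 3
  σ[w='q'](γ[w; SUM(f)→g](S)) → 1

== RESULT ==
w | g
q | 6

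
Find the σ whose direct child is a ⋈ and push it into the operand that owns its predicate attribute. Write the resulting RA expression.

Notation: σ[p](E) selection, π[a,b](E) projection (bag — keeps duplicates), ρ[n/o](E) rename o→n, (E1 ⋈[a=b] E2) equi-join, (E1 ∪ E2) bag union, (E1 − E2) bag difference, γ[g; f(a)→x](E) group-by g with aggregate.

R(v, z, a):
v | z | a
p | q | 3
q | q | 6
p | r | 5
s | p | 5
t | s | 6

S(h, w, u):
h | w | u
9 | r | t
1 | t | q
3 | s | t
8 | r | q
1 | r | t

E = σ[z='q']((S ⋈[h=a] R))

σ filters on z, owned by the right side.
E' = (S ⋈[h=a] σ[z='q'](R))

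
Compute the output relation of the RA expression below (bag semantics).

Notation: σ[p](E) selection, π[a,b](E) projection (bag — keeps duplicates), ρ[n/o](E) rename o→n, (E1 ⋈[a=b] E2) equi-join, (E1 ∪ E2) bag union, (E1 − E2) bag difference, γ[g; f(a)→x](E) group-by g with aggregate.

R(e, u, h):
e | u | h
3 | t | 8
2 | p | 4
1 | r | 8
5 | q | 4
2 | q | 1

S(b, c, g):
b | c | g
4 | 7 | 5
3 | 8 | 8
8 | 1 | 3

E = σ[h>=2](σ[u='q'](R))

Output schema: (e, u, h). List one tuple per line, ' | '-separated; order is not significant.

Row counts bottom-up:
  R → 5
  σ[u='q'](R) → 2
  σ[h>=2](σ[u='q'](R)) → 1

== RESULT ==
e | u | h
5 | q | 4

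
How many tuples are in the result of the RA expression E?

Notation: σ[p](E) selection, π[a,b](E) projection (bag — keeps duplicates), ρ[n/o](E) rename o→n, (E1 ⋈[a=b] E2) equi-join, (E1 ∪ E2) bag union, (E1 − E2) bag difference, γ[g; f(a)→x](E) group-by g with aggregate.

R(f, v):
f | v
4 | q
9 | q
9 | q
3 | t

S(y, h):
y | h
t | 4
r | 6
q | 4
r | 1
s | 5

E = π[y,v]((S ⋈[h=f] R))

Per-node cardinality:
  S → 5
  R → 4
  (S ⋈[h=f] R) → 2
  π[y,v]((S ⋈[h=f] R)) → 2

|E| = 2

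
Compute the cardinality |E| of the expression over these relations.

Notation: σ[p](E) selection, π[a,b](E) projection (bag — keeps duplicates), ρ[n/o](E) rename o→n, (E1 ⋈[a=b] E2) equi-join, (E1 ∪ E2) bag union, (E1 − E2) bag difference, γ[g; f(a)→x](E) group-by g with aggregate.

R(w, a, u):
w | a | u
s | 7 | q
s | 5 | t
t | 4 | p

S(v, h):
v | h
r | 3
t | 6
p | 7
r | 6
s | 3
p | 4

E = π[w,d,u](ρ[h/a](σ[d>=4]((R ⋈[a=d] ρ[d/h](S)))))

Stepwise |·|:
  R → 3
  S → 6
  ρ[d/h](S) → 6
  (R ⋈[a=d] ρ[d/h](S)) → 2
  σ[d>=4]((R ⋈[a=d] ρ[d/h](S))) → 2
  ρ[h/a](σ[d>=4]((R ⋈[a=d] ρ[d/h](S)))) → 2
  π[w,d,u](ρ[h/a](σ[d>=4]((R ⋈[a=d] ρ[d/h](S))))) → 2

|E| = 2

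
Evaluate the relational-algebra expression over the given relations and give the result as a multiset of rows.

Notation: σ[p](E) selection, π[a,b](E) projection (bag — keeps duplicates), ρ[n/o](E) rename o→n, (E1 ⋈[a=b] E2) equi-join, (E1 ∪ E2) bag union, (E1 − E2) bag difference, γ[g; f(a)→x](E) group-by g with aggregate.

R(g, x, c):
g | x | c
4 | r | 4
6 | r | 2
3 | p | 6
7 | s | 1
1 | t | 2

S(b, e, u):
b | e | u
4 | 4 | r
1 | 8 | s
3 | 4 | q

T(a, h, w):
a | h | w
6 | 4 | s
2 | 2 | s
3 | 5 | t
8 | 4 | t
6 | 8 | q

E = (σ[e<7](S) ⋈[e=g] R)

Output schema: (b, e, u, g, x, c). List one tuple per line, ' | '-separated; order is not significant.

Per-node cardinality:
  S → 3
  σ[e<7](S) → 2
  R → 5
  (σ[e<7](S) ⋈[e=g] R) → 2

== RESULT ==
b | e | u | g | x | c
3 | 4 | q | 4 | r | 4
4 | 4 | r | 4 | r | 4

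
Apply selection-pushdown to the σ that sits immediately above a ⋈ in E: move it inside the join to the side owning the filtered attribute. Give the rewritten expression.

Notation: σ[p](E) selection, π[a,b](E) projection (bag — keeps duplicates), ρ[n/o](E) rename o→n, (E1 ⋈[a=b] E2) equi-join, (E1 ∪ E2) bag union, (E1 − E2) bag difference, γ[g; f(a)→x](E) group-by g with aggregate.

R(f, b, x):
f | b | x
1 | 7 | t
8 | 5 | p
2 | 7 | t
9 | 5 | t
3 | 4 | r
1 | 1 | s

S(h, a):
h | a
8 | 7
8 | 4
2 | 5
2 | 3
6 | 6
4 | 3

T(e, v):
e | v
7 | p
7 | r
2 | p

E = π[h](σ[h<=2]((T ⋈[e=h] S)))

σ filters on h, owned by the right side.
E' = π[h]((T ⋈[e=h] σ[h<=2](S)))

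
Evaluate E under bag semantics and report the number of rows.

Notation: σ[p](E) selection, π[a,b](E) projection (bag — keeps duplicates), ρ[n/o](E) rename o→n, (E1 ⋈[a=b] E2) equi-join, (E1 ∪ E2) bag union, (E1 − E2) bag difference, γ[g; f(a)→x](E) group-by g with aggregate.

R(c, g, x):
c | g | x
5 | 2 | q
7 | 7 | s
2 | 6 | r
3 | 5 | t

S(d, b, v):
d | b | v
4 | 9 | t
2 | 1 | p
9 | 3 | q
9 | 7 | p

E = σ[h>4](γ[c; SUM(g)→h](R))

Per-node cardinality:
  R → 4
  γ[c; SUM(g)→h](R) → 4
  σ[h>4](γ[c; SUM(g)→h](R)) → 3

|E| = 3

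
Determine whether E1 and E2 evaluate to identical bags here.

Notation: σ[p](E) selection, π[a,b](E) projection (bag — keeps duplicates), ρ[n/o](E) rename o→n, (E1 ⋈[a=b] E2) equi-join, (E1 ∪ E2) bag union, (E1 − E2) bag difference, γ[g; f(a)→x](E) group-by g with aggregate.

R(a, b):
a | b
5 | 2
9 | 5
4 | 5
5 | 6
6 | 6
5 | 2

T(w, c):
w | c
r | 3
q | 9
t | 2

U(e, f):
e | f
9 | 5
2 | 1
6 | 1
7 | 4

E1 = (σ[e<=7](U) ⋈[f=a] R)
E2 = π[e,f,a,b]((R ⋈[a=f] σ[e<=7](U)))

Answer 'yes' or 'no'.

E1 row counts bottom-up:
  U → 4
  σ[e<=7](U) → 3
  R → 6
  (σ[e<=7](U) ⋈[f=a] R) → 1
E2 row counts bottom-up:
  R → 6
  U → 4
  σ[e<=7](U) → 3
  (R ⋈[a=f] σ[e<=7](U)) → 1
  π[e,f,a,b]((R ⋈[a=f] σ[e<=7](U))) → 1

E1 and E2 produce the same multiset:
e | f | a | b
7 | 4 | 4 | 5

yes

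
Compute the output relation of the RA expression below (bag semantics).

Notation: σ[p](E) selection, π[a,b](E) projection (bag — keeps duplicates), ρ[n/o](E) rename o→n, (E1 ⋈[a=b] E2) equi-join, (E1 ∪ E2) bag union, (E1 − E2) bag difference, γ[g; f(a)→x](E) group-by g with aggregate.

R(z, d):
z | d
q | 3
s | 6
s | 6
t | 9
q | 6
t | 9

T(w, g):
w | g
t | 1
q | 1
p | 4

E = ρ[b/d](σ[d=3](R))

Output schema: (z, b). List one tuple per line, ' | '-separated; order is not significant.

Per-node cardinality:
  R → 6
  σ[d=3](R) → 1
  ρ[b/d](σ[d=3](R)) → 1

== RESULT ==
z | b
q | 3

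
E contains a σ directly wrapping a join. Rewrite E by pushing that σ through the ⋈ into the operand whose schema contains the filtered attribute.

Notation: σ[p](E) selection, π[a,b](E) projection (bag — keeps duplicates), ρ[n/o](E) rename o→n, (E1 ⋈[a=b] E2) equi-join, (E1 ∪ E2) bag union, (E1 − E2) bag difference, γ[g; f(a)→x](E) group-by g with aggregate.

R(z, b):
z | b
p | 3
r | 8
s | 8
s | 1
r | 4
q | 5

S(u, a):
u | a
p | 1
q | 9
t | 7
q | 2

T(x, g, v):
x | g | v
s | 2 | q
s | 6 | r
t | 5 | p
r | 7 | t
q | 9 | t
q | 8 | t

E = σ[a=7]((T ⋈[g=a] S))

σ filters on a, owned by the right side.
E' = (T ⋈[g=a] σ[a=7](S))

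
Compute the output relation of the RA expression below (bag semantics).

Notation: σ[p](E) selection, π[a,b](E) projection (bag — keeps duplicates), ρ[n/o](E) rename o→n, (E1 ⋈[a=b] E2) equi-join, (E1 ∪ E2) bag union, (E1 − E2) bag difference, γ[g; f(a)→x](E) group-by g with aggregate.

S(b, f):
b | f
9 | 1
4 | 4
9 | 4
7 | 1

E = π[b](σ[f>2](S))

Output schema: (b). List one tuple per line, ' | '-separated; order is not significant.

Per-node cardinality:
  S → 4
  σ[f>2](S) → 2
  π[b](σ[f>2](S)) → 2

== RESULT ==
b
4
9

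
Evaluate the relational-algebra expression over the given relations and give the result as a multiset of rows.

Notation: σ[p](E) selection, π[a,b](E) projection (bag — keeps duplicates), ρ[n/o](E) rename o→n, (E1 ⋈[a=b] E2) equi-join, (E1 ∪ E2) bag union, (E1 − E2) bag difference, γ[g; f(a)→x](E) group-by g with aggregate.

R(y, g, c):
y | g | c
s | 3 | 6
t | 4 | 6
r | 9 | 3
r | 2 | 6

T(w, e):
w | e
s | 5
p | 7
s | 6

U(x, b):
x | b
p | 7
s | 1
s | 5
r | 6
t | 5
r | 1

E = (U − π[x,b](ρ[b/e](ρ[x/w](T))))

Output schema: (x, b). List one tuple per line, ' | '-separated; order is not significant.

Per-node cardinality:
  U → 6
  T → 3
  ρ[x/w](T) → 3
  ρ[b/e](ρ[x/w](T)) → 3
  π[x,b](ρ[b/e](ρ[x/w](T))) → 3
  (U − π[x,b](ρ[b/e](ρ[x/w](T)))) → 4

== RESULT ==
x | b
r | 1
r | 6
s | 1
t | 5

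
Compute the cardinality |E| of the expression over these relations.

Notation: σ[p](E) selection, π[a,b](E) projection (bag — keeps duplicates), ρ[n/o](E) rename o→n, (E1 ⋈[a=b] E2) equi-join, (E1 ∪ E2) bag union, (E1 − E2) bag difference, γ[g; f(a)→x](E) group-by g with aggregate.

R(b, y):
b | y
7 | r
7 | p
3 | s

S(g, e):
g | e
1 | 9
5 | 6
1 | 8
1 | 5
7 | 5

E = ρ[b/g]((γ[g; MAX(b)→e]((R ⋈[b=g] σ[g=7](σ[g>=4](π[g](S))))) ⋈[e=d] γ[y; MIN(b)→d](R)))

Subexpression sizes:
  R → 3
  S → 5
  π[g](S) → 5
  σ[g>=4](π[g](S)) → 2
  σ[g=7](σ[g>=4](π[g](S))) → 1
  (R ⋈[b=g] σ[g=7](σ[g>=4](π[g](S)))) → 2
  γ[g; MAX(b)→e]((R ⋈[b=g] σ[g=7](σ[g>=4](π[g](S))))) → 1
  R → 3
  γ[y; MIN(b)→d](R) → 3
  (γ[g; MAX(b)→e]((R ⋈[b=g] σ[g=7](σ[g>=4](π[g](S))))) ⋈[e=d] γ[y; MIN(b)→d](R)) → 2
  ρ[b/g]((γ[g; MAX(b)→e]((R ⋈[b=g] σ[g=7](σ[g>=4](π[g](S))))) ⋈[e=d] γ[y; MIN(b)→d](R))) → 2

|E| = 2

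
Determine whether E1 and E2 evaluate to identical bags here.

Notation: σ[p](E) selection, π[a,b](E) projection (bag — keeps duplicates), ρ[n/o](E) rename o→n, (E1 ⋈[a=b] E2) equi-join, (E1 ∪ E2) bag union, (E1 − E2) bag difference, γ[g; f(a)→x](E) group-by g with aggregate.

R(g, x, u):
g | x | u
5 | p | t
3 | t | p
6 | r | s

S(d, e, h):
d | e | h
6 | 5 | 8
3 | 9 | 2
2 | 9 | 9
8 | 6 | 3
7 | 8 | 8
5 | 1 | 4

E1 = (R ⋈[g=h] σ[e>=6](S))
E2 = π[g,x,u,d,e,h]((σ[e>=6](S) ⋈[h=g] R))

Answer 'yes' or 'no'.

E1 per-node cardinality:
  R → 3
  S → 6
  σ[e>=6](S) → 4
  (R ⋈[g=h] σ[e>=6](S)) → 1
E2 per-node cardinality:
  S → 6
  σ[e>=6](S) → 4
  R → 3
  (σ[e>=6](S) ⋈[h=g] R) → 1
  π[g,x,u,d,e,h]((σ[e>=6](S) ⋈[h=g] R)) → 1

E1 and E2 produce the same multiset:
g | x | u | d | e | h
3 | t | p | 8 | 6 | 3

yes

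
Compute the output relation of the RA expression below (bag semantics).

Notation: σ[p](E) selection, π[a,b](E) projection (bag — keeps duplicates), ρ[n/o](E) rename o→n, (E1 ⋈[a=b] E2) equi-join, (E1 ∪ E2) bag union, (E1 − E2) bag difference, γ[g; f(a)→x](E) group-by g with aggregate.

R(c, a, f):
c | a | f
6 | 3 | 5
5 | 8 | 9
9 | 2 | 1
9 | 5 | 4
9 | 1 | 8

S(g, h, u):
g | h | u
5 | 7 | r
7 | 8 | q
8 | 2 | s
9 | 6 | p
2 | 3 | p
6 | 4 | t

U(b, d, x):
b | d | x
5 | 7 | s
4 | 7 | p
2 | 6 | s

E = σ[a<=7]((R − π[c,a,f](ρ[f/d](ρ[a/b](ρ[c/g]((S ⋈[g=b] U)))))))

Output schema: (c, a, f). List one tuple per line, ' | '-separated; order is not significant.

Subexpression sizes:
  R → 5
  S → 6
  U → 3
  (S ⋈[g=b] U) → 2
  ρ[c/g]((S ⋈[g=b] U)) → 2
  ρ[a/b](ρ[c/g]((S ⋈[g=b] U))) → 2
  ρ[f/d](ρ[a/b](ρ[c/g]((S ⋈[g=b] U)))) → 2
  π[c,a,f](ρ[f/d](ρ[a/b](ρ[c/g]((S ⋈[g=b] U))))) → 2
  (R − π[c,a,f](ρ[f/d](ρ[a/b](ρ[c/g]((S ⋈[g=b] U)))))) → 5
  σ[a<=7]((R − π[c,a,f](ρ[f/d](ρ[a/b](ρ[c/g]((S ⋈[g=b] U))))))) → 4

== RESULT ==
c | a | f
6 | 3 | 5
9 | 1 | 8
9 | 2 | 1
9 | 5 | 4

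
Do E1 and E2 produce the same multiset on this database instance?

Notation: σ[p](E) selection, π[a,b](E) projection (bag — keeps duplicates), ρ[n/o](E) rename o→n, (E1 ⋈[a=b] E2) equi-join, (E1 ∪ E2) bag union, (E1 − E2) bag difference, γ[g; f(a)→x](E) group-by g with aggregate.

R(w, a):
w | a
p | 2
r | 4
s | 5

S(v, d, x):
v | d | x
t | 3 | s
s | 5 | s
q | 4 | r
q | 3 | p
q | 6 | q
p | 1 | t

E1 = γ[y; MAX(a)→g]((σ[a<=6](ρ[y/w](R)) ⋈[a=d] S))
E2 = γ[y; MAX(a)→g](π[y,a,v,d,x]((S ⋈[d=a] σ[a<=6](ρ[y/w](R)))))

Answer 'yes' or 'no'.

E1 stepwise |·|:
  R → 3
  ρ[y/w](R) → 3
  σ[a<=6](ρ[y/w](R)) → 3
  S → 6
  (σ[a<=6](ρ[y/w](R)) ⋈[a=d] S) → 2
  γ[y; MAX(a)→g]((σ[a<=6](ρ[y/w](R)) ⋈[a=d] S)) → 2
E2 stepwise |·|:
  S → 6
  R → 3
  ρ[y/w](R) → 3
  σ[a<=6](ρ[y/w](R)) → 3
  (S ⋈[d=a] σ[a<=6](ρ[y/w](R))) → 2
  π[y,a,v,d,x]((S ⋈[d=a] σ[a<=6](ρ[y/w](R)))) → 2
  γ[y; MAX(a)→g](π[y,a,v,d,x]((S ⋈[d=a] σ[a<=6](ρ[y/w](R))))) → 2

E1 and E2 produce the same multiset:
y | g
r | 4
s | 5

yes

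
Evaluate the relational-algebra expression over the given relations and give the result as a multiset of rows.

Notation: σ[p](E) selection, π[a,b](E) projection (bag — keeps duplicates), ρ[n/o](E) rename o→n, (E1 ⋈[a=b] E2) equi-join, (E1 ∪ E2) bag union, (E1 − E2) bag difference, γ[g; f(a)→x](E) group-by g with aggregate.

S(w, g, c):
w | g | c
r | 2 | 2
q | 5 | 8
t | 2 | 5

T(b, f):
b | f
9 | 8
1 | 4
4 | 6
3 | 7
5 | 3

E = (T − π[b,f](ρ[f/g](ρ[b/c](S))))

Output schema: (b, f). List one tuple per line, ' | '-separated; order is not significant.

Stepwise |·|:
  T → 5
  S → 3
  ρ[b/c](S) → 3
  ρ[f/g](ρ[b/c](S)) → 3
  π[b,f](ρ[f/g](ρ[b/c](S))) → 3
  (T − π[b,f](ρ[f/g](ρ[b/c](S)))) → 5

== RESULT ==
b | f
1 | 4
3 | 7
4 | 6
5 | 3
9 | 8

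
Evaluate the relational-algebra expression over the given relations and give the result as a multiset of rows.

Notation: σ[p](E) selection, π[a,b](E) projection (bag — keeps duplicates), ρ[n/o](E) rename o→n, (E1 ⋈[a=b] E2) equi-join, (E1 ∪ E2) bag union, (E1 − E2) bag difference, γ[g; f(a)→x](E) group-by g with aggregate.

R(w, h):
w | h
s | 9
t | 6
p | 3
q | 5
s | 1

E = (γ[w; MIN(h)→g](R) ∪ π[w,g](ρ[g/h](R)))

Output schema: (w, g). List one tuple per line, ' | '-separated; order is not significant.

Per-node cardinality:
  R → 5
  γ[w; MIN(h)→g](R) → 4
  R → 5
  ρ[g/h](R) → 5
  π[w,g](ρ[g/h](R)) → 5
  (γ[w; MIN(h)→g](R) ∪ π[w,g](ρ[g/h](R))) → 9

== RESULT ==
w | g
p | 3
p | 3
q | 5
q | 5
s | 1
s | 1
s | 9
t | 6
t | 6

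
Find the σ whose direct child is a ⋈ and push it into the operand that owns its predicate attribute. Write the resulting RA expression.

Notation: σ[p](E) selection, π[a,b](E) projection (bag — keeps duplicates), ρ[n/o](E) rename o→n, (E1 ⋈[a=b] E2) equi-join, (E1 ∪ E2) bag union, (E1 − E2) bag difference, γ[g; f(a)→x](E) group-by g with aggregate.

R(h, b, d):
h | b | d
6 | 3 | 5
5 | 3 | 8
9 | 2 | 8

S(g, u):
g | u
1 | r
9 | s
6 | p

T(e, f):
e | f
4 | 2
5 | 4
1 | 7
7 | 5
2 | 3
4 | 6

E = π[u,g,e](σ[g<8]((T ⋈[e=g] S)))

σ filters on g, owned by the right side.
E' = π[u,g,e]((T ⋈[e=g] σ[g<8](S)))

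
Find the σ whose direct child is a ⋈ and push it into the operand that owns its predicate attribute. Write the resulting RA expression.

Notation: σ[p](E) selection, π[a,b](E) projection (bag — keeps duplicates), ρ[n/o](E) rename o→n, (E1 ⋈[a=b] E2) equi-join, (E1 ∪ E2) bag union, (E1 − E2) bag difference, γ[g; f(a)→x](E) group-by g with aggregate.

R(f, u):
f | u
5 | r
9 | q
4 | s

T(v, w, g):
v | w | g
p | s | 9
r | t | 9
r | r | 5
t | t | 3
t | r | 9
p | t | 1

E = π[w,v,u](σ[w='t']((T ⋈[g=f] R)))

σ filters on w, owned by the left side.
E' = π[w,v,u]((σ[w='t'](T) ⋈[g=f] R))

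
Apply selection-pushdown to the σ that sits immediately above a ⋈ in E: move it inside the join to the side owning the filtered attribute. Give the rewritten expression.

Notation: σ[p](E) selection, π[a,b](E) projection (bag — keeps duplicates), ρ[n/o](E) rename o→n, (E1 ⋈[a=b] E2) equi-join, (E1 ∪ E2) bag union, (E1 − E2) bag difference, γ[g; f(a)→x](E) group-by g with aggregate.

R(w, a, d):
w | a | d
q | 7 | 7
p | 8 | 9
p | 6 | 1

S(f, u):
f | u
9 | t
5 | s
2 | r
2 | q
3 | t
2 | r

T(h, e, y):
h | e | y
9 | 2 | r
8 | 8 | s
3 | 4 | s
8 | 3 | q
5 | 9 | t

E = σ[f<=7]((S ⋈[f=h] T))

σ filters on f, owned by the left side.
E' = (σ[f<=7](S) ⋈[f=h] T)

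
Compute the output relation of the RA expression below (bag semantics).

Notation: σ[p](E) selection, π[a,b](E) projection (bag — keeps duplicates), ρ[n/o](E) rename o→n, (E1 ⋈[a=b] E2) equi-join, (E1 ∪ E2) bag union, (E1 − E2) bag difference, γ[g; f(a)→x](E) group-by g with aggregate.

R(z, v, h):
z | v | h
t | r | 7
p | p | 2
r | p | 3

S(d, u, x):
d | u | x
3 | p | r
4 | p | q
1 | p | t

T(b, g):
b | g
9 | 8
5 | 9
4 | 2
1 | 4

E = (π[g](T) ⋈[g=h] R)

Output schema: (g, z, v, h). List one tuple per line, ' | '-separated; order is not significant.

Stepwise |·|:
  T → 4
  π[g](T) → 4
  R → 3
  (π[g](T) ⋈[g=h] R) → 1

== RESULT ==
g | z | v | h
2 | p | p | 2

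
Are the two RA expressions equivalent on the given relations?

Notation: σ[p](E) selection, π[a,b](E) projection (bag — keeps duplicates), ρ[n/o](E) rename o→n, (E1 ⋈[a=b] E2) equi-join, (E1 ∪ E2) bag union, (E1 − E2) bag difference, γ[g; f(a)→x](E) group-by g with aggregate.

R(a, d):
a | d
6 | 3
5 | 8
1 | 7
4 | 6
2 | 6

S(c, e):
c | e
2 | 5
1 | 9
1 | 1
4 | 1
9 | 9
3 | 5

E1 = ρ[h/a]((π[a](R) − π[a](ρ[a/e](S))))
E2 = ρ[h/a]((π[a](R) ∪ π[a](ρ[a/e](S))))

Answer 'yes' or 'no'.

E1 row counts bottom-up:
  R → 5
  π[a](R) → 5
  S → 6
  ρ[a/e](S) → 6
  π[a](ρ[a/e](S)) → 6
  (π[a](R) − π[a](ρ[a/e](S))) → 3
  ρ[h/a]((π[a](R) − π[a](ρ[a/e](S)))) → 3
E2 row counts bottom-up:
  R → 5
  π[a](R) → 5
  S → 6
  ρ[a/e](S) → 6
  π[a](ρ[a/e](S)) → 6
  (π[a](R) ∪ π[a](ρ[a/e](S))) → 11
  ρ[h/a]((π[a](R) ∪ π[a](ρ[a/e](S)))) → 11

E1 result:
h
2
4
6
E2 result:
h
1
1
1
2
4
5
5
5
6
9
9
Witness: (5,) appears 0× in E1 but 3× in E2.

no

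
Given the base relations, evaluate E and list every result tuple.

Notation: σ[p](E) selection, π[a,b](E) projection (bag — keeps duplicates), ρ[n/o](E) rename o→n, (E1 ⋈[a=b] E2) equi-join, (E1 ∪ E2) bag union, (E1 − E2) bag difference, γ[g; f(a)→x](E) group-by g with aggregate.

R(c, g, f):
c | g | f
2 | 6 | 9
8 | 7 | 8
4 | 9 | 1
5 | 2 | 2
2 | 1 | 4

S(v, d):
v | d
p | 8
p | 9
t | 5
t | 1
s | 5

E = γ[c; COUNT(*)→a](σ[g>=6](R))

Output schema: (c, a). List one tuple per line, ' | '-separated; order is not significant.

Subexpression sizes:
  R → 5
  σ[g>=6](R) → 3
  γ[c; COUNT(*)→a](σ[g>=6](R)) → 3

== RESULT ==
c | a
2 | 1
4 | 1
8 | 1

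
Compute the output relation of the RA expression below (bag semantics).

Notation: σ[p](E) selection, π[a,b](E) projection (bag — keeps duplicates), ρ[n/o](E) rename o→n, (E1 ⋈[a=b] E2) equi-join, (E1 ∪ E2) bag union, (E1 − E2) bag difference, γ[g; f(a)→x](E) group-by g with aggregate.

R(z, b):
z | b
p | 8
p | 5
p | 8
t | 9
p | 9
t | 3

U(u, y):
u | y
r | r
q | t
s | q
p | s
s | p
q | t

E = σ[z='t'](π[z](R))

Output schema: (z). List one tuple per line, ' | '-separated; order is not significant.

Subexpression sizes:
  R → 6
  π[z](R) → 6
  σ[z='t'](π[z](R)) → 2

== RESULT ==
z
t
t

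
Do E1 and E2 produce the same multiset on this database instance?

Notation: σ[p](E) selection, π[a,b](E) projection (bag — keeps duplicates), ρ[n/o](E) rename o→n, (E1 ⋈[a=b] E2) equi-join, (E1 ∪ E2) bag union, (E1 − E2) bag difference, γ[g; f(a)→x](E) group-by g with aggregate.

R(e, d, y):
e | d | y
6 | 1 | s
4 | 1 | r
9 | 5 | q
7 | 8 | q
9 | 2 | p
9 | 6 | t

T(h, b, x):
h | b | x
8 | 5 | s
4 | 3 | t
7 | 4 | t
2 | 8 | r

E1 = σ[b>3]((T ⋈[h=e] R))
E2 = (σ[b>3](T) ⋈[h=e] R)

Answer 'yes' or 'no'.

E1 row counts bottom-up:
  T → 4
  R → 6
  (T ⋈[h=e] R) → 2
  σ[b>3]((T ⋈[h=e] R)) → 1
E2 row counts bottom-up:
  T → 4
  σ[b>3](T) → 3
  R → 6
  (σ[b>3](T) ⋈[h=e] R) → 1

E1 and E2 produce the same multiset:
h | b | x | e | d | y
7 | 4 | t | 7 | 8 | q

yes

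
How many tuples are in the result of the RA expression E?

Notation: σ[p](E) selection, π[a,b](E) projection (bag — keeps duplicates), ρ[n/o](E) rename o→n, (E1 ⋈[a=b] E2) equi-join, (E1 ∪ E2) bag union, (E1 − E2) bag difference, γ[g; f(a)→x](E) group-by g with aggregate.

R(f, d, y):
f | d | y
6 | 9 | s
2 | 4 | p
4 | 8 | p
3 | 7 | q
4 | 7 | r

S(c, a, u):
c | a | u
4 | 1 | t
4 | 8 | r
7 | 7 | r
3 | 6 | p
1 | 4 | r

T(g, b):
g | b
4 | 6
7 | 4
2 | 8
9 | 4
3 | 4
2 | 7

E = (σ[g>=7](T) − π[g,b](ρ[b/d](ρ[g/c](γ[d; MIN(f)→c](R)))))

Subexpression sizes:
  T → 6
  σ[g>=7](T) → 2
  R → 5
  γ[d; MIN(f)→c](R) → 4
  ρ[g/c](γ[d; MIN(f)→c](R)) → 4
  ρ[b/d](ρ[g/c](γ[d; MIN(f)→c](R))) → 4
  π[g,b](ρ[b/d](ρ[g/c](γ[d; MIN(f)→c](R)))) → 4
  (σ[g>=7](T) − π[g,b](ρ[b/d](ρ[g/c](γ[d; MIN(f)→c](R))))) → 2

|E| = 2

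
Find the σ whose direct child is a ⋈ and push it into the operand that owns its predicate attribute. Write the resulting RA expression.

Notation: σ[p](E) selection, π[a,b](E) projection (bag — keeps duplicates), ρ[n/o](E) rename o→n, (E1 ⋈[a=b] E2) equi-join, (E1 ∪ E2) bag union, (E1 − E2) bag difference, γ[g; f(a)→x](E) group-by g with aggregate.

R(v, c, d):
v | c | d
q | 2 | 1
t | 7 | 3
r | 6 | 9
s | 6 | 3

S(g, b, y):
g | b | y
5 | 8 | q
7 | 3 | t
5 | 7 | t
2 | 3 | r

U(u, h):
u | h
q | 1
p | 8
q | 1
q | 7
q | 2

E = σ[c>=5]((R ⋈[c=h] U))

σ filters on c, owned by the left side.
E' = (σ[c>=5](R) ⋈[c=h] U)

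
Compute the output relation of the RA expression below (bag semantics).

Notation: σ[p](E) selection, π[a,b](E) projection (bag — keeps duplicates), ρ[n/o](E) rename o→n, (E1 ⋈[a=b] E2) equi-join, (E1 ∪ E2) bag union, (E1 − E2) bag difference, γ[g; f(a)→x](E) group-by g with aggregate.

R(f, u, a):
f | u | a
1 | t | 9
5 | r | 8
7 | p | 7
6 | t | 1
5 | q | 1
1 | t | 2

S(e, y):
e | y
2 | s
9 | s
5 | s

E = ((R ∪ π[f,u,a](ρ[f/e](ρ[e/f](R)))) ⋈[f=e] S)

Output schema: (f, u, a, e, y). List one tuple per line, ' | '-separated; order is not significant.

Row counts bottom-up:
  R → 6
  R → 6
  ρ[e/f](R) → 6
  ρ[f/e](ρ[e/f](R)) → 6
  π[f,u,a](ρ[f/e](ρ[e/f](R))) → 6
  (R ∪ π[f,u,a](ρ[f/e](ρ[e/f](R)))) → 12
  S → 3
  ((R ∪ π[f,u,a](ρ[f/e](ρ[e/f](R)))) ⋈[f=e] S) → 4

== RESULT ==
f | u | a | e | y
5 | q | 1 | 5 | s
5 | q | 1 | 5 | s
5 | r | 8 | 5 | s
5 | r | 8 | 5 | s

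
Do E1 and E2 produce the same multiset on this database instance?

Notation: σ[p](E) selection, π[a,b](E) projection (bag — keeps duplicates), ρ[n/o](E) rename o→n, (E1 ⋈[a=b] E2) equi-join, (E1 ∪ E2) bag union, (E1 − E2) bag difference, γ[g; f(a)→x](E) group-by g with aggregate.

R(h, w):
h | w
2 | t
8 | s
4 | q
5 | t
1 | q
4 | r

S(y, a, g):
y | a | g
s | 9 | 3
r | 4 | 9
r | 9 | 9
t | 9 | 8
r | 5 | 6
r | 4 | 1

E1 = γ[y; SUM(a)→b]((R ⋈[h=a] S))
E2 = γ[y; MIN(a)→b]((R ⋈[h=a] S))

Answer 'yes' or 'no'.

E1 subexpression sizes:
  R → 6
  S → 6
  (R ⋈[h=a] S) → 5
  γ[y; SUM(a)→b]((R ⋈[h=a] S)) → 1
E2 subexpression sizes:
  R → 6
  S → 6
  (R ⋈[h=a] S) → 5
  γ[y; MIN(a)→b]((R ⋈[h=a] S)) → 1

E1 result:
y | b
r | 21
E2 result:
y | b
r | 4
Witness: ('r', 4) appears 0× in E1 but 1× in E2.

no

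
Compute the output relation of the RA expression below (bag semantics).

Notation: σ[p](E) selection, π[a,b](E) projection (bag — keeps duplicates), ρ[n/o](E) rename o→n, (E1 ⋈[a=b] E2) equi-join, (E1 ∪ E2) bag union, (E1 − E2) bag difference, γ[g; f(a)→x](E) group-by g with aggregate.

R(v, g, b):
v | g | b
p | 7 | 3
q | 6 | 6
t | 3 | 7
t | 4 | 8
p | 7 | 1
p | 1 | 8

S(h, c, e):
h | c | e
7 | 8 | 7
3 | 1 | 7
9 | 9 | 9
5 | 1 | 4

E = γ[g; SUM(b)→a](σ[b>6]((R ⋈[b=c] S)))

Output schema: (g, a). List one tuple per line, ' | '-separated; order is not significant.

Stepwise |·|:
  R → 6
  S → 4
  (R ⋈[b=c] S) → 4
  σ[b>6]((R ⋈[b=c] S)) → 2
  γ[g; SUM(b)→a](σ[b>6]((R ⋈[b=c] S))) → 2

== RESULT ==
g | a
1 | 8
4 | 8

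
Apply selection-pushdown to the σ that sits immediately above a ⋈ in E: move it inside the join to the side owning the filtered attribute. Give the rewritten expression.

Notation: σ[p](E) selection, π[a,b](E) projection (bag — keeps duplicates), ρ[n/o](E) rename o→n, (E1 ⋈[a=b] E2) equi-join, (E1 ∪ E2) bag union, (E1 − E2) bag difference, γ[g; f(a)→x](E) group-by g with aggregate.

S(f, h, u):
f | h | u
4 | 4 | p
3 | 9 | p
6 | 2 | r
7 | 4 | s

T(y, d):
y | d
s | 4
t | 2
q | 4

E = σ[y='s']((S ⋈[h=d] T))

σ filters on y, owned by the right side.
E' = (S ⋈[h=d] σ[y='s'](T))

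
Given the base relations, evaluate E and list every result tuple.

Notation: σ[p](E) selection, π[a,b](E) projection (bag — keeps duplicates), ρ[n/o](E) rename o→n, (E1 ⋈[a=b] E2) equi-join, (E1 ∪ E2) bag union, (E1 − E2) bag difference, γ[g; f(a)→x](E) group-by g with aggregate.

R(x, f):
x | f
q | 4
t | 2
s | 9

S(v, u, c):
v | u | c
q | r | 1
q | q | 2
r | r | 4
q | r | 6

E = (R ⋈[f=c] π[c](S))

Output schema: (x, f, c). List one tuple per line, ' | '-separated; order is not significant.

Row counts bottom-up:
  R → 3
  S → 4
  π[c](S) → 4
  (R ⋈[f=c] π[c](S)) → 2

== RESULT ==
x | f | c
q | 4 | 4
t | 2 | 2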